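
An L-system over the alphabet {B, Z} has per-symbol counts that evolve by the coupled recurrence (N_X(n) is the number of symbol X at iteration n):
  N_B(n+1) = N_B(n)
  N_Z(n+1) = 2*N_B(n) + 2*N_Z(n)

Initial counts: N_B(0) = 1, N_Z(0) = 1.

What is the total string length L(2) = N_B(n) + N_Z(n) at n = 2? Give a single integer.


Answer: 11

Derivation:
Step 0: N_B=1, N_Z=1, L=2
Step 1: N_B=1, N_Z=4, L=5
Step 2: N_B=1, N_Z=10, L=11


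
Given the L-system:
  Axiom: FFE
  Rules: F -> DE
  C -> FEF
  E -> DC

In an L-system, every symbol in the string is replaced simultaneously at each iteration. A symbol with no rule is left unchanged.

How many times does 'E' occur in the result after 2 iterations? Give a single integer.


Answer: 1

Derivation:
Step 0: FFE  (1 'E')
Step 1: DEDEDC  (2 'E')
Step 2: DDCDDCDFEF  (1 'E')


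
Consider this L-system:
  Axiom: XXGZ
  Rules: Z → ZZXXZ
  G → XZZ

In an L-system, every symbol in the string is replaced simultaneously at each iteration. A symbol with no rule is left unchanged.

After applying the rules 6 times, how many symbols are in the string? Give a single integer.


Answer: 2430

Derivation:
Step 0: length = 4
Step 1: length = 10
Step 2: length = 30
Step 3: length = 90
Step 4: length = 270
Step 5: length = 810
Step 6: length = 2430


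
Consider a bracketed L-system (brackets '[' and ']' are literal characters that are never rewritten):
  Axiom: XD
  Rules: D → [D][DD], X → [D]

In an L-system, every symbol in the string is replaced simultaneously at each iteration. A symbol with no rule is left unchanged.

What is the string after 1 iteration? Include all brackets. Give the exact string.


Answer: [D][D][DD]

Derivation:
Step 0: XD
Step 1: [D][D][DD]


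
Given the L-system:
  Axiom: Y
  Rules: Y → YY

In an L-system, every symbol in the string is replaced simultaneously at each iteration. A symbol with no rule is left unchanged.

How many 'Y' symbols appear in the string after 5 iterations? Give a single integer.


Answer: 32

Derivation:
Step 0: Y  (1 'Y')
Step 1: YY  (2 'Y')
Step 2: YYYY  (4 'Y')
Step 3: YYYYYYYY  (8 'Y')
Step 4: YYYYYYYYYYYYYYYY  (16 'Y')
Step 5: YYYYYYYYYYYYYYYYYYYYYYYYYYYYYYYY  (32 'Y')


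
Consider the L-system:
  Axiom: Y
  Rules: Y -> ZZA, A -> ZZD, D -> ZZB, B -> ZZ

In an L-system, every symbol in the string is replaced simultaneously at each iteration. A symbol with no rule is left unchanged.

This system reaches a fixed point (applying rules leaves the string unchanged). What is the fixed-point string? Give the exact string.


Answer: ZZZZZZZZ

Derivation:
Step 0: Y
Step 1: ZZA
Step 2: ZZZZD
Step 3: ZZZZZZB
Step 4: ZZZZZZZZ
Step 5: ZZZZZZZZ  (unchanged — fixed point at step 4)


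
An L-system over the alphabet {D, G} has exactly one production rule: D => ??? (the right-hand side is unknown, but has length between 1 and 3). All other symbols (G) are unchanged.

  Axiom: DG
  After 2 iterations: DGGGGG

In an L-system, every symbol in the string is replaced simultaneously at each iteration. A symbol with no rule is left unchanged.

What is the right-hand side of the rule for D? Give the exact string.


Answer: DGG

Derivation:
Trying D => DGG:
  Step 0: DG
  Step 1: DGGG
  Step 2: DGGGGG
Matches the given result.


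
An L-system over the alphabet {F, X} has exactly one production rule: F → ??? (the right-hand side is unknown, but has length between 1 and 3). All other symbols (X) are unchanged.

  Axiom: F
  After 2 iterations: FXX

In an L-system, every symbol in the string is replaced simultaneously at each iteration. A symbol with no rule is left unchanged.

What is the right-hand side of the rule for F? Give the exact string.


Answer: FX

Derivation:
Trying F → FX:
  Step 0: F
  Step 1: FX
  Step 2: FXX
Matches the given result.


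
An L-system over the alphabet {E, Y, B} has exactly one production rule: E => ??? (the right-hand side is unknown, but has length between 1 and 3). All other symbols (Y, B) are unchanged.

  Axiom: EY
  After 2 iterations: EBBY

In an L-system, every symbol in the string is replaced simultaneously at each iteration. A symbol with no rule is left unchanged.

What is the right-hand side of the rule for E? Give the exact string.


Trying E => EB:
  Step 0: EY
  Step 1: EBY
  Step 2: EBBY
Matches the given result.

Answer: EB


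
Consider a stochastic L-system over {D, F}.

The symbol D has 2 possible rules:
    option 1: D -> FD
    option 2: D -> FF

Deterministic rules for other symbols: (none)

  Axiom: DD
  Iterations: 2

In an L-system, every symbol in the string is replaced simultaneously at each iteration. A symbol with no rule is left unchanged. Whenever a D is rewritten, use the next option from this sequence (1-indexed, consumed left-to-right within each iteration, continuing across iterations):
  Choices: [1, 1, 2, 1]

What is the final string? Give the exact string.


Answer: FFFFFD

Derivation:
Step 0: DD
Step 1: FDFD  (used choices [1, 1])
Step 2: FFFFFD  (used choices [2, 1])


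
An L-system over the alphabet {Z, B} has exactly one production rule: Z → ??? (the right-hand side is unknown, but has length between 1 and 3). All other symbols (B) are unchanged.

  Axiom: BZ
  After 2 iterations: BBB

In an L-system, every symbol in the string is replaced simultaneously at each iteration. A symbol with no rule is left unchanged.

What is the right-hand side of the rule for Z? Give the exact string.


Answer: BB

Derivation:
Trying Z → BB:
  Step 0: BZ
  Step 1: BBB
  Step 2: BBB
Matches the given result.


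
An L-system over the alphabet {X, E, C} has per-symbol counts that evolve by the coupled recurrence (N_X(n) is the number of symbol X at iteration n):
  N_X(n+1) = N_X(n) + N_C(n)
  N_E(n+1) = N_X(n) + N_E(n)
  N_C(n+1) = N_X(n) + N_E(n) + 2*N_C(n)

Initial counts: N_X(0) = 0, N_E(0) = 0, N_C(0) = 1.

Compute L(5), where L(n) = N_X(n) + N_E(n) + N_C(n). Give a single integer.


Answer: 210

Derivation:
Step 0: N_X=0, N_E=0, N_C=1, L=1
Step 1: N_X=1, N_E=0, N_C=2, L=3
Step 2: N_X=3, N_E=1, N_C=5, L=9
Step 3: N_X=8, N_E=4, N_C=14, L=26
Step 4: N_X=22, N_E=12, N_C=40, L=74
Step 5: N_X=62, N_E=34, N_C=114, L=210


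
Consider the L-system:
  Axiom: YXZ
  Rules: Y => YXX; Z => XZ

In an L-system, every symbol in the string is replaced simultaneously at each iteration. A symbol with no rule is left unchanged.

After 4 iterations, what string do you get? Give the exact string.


Step 0: YXZ
Step 1: YXXXXZ
Step 2: YXXXXXXXZ
Step 3: YXXXXXXXXXXZ
Step 4: YXXXXXXXXXXXXXZ

Answer: YXXXXXXXXXXXXXZ


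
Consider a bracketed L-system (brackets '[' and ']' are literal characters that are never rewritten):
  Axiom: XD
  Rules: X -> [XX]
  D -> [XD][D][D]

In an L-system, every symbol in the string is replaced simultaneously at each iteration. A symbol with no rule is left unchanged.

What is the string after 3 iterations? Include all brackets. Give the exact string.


Answer: [[[XX][XX]][[XX][XX]]][[[XX][XX]][[XX][XD][D][D]][[XD][D][D]][[XD][D][D]]][[[XX][XD][D][D]][[XD][D][D]][[XD][D][D]]][[[XX][XD][D][D]][[XD][D][D]][[XD][D][D]]]

Derivation:
Step 0: XD
Step 1: [XX][XD][D][D]
Step 2: [[XX][XX]][[XX][XD][D][D]][[XD][D][D]][[XD][D][D]]
Step 3: [[[XX][XX]][[XX][XX]]][[[XX][XX]][[XX][XD][D][D]][[XD][D][D]][[XD][D][D]]][[[XX][XD][D][D]][[XD][D][D]][[XD][D][D]]][[[XX][XD][D][D]][[XD][D][D]][[XD][D][D]]]


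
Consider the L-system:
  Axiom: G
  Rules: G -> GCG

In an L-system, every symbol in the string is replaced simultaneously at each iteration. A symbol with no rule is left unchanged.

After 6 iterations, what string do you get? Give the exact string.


Answer: GCGCGCGCGCGCGCGCGCGCGCGCGCGCGCGCGCGCGCGCGCGCGCGCGCGCGCGCGCGCGCGCGCGCGCGCGCGCGCGCGCGCGCGCGCGCGCGCGCGCGCGCGCGCGCGCGCGCGCGCGCGCGCG

Derivation:
Step 0: G
Step 1: GCG
Step 2: GCGCGCG
Step 3: GCGCGCGCGCGCGCG
Step 4: GCGCGCGCGCGCGCGCGCGCGCGCGCGCGCG
Step 5: GCGCGCGCGCGCGCGCGCGCGCGCGCGCGCGCGCGCGCGCGCGCGCGCGCGCGCGCGCGCGCG
Step 6: GCGCGCGCGCGCGCGCGCGCGCGCGCGCGCGCGCGCGCGCGCGCGCGCGCGCGCGCGCGCGCGCGCGCGCGCGCGCGCGCGCGCGCGCGCGCGCGCGCGCGCGCGCGCGCGCGCGCGCGCGCGCGCG


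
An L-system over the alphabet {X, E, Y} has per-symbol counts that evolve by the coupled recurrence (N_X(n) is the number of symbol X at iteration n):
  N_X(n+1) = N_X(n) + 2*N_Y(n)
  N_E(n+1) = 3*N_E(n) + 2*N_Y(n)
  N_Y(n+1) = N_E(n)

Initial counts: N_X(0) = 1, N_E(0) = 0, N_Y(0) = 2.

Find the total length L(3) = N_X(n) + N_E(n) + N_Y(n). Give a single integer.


Step 0: N_X=1, N_E=0, N_Y=2, L=3
Step 1: N_X=5, N_E=4, N_Y=0, L=9
Step 2: N_X=5, N_E=12, N_Y=4, L=21
Step 3: N_X=13, N_E=44, N_Y=12, L=69

Answer: 69


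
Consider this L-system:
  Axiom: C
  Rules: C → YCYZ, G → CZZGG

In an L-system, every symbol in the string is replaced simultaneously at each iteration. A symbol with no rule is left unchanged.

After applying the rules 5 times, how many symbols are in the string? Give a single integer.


Answer: 16

Derivation:
Step 0: length = 1
Step 1: length = 4
Step 2: length = 7
Step 3: length = 10
Step 4: length = 13
Step 5: length = 16


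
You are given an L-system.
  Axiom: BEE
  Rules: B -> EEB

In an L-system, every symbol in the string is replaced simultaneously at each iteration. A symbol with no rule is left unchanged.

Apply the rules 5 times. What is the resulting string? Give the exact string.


Answer: EEEEEEEEEEBEE

Derivation:
Step 0: BEE
Step 1: EEBEE
Step 2: EEEEBEE
Step 3: EEEEEEBEE
Step 4: EEEEEEEEBEE
Step 5: EEEEEEEEEEBEE


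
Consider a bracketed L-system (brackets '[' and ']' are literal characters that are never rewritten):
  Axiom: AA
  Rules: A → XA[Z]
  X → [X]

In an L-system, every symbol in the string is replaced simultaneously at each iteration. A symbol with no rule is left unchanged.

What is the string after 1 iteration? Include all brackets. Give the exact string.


Step 0: AA
Step 1: XA[Z]XA[Z]

Answer: XA[Z]XA[Z]


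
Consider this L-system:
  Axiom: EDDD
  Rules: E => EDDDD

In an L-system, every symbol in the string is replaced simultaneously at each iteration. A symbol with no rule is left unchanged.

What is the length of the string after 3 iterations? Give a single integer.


Step 0: length = 4
Step 1: length = 8
Step 2: length = 12
Step 3: length = 16

Answer: 16


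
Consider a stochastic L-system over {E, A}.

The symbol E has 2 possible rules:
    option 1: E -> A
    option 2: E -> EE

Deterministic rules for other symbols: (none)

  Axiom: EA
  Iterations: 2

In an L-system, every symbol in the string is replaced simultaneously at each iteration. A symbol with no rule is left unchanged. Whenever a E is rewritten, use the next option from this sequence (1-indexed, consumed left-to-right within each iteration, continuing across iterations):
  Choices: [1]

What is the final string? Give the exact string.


Step 0: EA
Step 1: AA  (used choices [1])
Step 2: AA  (used choices [])

Answer: AA


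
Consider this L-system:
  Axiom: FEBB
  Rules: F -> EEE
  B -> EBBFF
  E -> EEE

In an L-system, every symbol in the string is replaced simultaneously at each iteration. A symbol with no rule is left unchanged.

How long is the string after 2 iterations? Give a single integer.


Answer: 56

Derivation:
Step 0: length = 4
Step 1: length = 16
Step 2: length = 56


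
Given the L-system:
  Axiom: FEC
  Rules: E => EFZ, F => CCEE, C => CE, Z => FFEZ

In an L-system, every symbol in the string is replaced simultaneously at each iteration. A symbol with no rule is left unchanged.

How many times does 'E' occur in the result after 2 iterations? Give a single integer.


Step 0: FEC  (1 'E')
Step 1: CCEEEFZCE  (4 'E')
Step 2: CECEEFZEFZEFZCCEEFFEZCEEFZ  (10 'E')

Answer: 10


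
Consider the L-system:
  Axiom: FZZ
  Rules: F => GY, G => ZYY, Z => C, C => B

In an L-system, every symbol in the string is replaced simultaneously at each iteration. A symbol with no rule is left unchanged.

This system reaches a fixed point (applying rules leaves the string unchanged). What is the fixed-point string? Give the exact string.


Step 0: FZZ
Step 1: GYCC
Step 2: ZYYYBB
Step 3: CYYYBB
Step 4: BYYYBB
Step 5: BYYYBB  (unchanged — fixed point at step 4)

Answer: BYYYBB


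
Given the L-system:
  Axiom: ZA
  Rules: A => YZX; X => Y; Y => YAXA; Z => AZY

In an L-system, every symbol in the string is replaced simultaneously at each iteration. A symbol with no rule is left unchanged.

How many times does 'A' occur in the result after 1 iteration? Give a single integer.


Answer: 1

Derivation:
Step 0: ZA  (1 'A')
Step 1: AZYYZX  (1 'A')


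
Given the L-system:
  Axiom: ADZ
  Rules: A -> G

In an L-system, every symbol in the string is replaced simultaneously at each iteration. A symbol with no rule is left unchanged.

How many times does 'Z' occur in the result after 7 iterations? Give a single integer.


Step 0: ADZ  (1 'Z')
Step 1: GDZ  (1 'Z')
Step 2: GDZ  (1 'Z')
Step 3: GDZ  (1 'Z')
Step 4: GDZ  (1 'Z')
Step 5: GDZ  (1 'Z')
Step 6: GDZ  (1 'Z')
Step 7: GDZ  (1 'Z')

Answer: 1


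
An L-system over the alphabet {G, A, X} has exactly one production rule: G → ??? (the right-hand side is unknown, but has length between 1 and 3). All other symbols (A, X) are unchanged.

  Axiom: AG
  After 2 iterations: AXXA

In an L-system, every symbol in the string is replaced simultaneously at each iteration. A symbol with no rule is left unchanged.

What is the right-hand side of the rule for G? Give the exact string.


Trying G → XXA:
  Step 0: AG
  Step 1: AXXA
  Step 2: AXXA
Matches the given result.

Answer: XXA


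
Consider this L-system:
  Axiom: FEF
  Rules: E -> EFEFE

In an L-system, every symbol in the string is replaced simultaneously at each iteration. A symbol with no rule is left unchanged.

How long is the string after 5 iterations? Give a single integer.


Step 0: length = 3
Step 1: length = 7
Step 2: length = 19
Step 3: length = 55
Step 4: length = 163
Step 5: length = 487

Answer: 487


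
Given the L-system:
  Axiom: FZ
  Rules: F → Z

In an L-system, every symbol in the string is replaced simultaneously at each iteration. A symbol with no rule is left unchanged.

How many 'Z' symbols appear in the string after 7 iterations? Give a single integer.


Answer: 2

Derivation:
Step 0: FZ  (1 'Z')
Step 1: ZZ  (2 'Z')
Step 2: ZZ  (2 'Z')
Step 3: ZZ  (2 'Z')
Step 4: ZZ  (2 'Z')
Step 5: ZZ  (2 'Z')
Step 6: ZZ  (2 'Z')
Step 7: ZZ  (2 'Z')


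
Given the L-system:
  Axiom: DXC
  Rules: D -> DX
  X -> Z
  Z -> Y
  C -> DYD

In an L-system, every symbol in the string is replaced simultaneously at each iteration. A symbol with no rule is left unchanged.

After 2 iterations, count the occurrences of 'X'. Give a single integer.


Step 0: DXC  (1 'X')
Step 1: DXZDYD  (1 'X')
Step 2: DXZYDXYDX  (3 'X')

Answer: 3


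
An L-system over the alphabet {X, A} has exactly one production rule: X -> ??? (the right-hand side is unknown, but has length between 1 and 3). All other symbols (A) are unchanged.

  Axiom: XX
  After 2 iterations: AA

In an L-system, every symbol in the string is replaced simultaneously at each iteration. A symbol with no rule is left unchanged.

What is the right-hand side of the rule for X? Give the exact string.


Answer: A

Derivation:
Trying X -> A:
  Step 0: XX
  Step 1: AA
  Step 2: AA
Matches the given result.


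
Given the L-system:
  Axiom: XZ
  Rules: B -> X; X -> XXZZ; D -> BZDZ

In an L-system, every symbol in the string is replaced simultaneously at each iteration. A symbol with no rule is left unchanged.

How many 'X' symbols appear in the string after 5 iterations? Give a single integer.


Answer: 32

Derivation:
Step 0: XZ  (1 'X')
Step 1: XXZZZ  (2 'X')
Step 2: XXZZXXZZZZZ  (4 'X')
Step 3: XXZZXXZZZZXXZZXXZZZZZZZ  (8 'X')
Step 4: XXZZXXZZZZXXZZXXZZZZZZXXZZXXZZZZXXZZXXZZZZZZZZZ  (16 'X')
Step 5: XXZZXXZZZZXXZZXXZZZZZZXXZZXXZZZZXXZZXXZZZZZZZZXXZZXXZZZZXXZZXXZZZZZZXXZZXXZZZZXXZZXXZZZZZZZZZZZ  (32 'X')


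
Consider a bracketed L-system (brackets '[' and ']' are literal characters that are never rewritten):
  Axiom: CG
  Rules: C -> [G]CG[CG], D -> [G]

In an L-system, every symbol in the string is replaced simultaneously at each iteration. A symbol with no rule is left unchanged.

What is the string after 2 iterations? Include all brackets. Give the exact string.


Step 0: CG
Step 1: [G]CG[CG]G
Step 2: [G][G]CG[CG]G[[G]CG[CG]G]G

Answer: [G][G]CG[CG]G[[G]CG[CG]G]G


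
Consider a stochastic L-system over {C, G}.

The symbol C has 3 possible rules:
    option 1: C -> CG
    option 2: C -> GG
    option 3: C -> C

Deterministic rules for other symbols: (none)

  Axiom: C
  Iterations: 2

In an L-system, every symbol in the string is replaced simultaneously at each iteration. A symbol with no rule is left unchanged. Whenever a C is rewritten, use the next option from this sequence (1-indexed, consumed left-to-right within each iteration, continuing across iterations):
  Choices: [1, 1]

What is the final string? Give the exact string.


Step 0: C
Step 1: CG  (used choices [1])
Step 2: CGG  (used choices [1])

Answer: CGG


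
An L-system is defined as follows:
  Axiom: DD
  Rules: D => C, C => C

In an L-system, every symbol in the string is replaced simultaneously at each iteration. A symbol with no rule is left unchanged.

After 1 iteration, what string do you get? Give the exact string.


Answer: CC

Derivation:
Step 0: DD
Step 1: CC


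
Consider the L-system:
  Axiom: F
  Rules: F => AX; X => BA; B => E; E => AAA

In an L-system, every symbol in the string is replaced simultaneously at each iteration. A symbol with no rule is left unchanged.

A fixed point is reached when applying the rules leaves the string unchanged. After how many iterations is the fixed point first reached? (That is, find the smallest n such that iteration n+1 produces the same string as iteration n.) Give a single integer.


Answer: 4

Derivation:
Step 0: F
Step 1: AX
Step 2: ABA
Step 3: AEA
Step 4: AAAAA
Step 5: AAAAA  (unchanged — fixed point at step 4)


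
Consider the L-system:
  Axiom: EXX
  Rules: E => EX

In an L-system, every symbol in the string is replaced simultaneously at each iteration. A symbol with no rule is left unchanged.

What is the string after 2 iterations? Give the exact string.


Answer: EXXXX

Derivation:
Step 0: EXX
Step 1: EXXX
Step 2: EXXXX


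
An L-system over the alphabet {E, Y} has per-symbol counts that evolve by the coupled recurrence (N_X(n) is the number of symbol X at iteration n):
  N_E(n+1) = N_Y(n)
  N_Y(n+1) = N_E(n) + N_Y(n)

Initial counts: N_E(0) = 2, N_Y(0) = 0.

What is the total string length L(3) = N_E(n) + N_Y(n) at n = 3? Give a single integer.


Answer: 6

Derivation:
Step 0: N_E=2, N_Y=0, L=2
Step 1: N_E=0, N_Y=2, L=2
Step 2: N_E=2, N_Y=2, L=4
Step 3: N_E=2, N_Y=4, L=6


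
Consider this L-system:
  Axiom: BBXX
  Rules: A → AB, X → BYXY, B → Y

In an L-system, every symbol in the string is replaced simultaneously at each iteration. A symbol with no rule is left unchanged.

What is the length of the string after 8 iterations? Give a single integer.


Answer: 52

Derivation:
Step 0: length = 4
Step 1: length = 10
Step 2: length = 16
Step 3: length = 22
Step 4: length = 28
Step 5: length = 34
Step 6: length = 40
Step 7: length = 46
Step 8: length = 52


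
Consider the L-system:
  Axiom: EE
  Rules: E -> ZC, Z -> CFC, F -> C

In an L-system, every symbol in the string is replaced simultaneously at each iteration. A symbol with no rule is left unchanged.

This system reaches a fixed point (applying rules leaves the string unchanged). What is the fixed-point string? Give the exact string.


Step 0: EE
Step 1: ZCZC
Step 2: CFCCCFCC
Step 3: CCCCCCCC
Step 4: CCCCCCCC  (unchanged — fixed point at step 3)

Answer: CCCCCCCC


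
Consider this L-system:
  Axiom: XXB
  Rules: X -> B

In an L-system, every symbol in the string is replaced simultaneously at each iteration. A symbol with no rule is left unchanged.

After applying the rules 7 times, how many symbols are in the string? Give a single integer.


Step 0: length = 3
Step 1: length = 3
Step 2: length = 3
Step 3: length = 3
Step 4: length = 3
Step 5: length = 3
Step 6: length = 3
Step 7: length = 3

Answer: 3


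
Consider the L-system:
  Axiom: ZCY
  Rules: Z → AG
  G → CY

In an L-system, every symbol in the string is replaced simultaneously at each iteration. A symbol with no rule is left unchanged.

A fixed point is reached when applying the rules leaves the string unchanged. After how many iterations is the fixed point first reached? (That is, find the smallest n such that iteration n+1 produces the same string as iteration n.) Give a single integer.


Answer: 2

Derivation:
Step 0: ZCY
Step 1: AGCY
Step 2: ACYCY
Step 3: ACYCY  (unchanged — fixed point at step 2)


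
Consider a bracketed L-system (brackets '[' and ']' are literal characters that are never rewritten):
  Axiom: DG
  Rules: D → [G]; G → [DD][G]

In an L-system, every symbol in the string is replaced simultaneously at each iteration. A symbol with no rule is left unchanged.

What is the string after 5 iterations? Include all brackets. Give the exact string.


Answer: [[[[[G][G]][[DD][G]]][[[G][G]][[DD][G]]]][[[[DD][G]][[DD][G]]][[[G][G]][[DD][G]]]]][[[[[DD][G]][[DD][G]]][[[G][G]][[DD][G]]]][[[[DD][G]][[DD][G]]][[[G][G]][[DD][G]]]]][[[[[G][G]][[DD][G]]][[[G][G]][[DD][G]]]][[[[DD][G]][[DD][G]]][[[G][G]][[DD][G]]]]]

Derivation:
Step 0: DG
Step 1: [G][DD][G]
Step 2: [[DD][G]][[G][G]][[DD][G]]
Step 3: [[[G][G]][[DD][G]]][[[DD][G]][[DD][G]]][[[G][G]][[DD][G]]]
Step 4: [[[[DD][G]][[DD][G]]][[[G][G]][[DD][G]]]][[[[G][G]][[DD][G]]][[[G][G]][[DD][G]]]][[[[DD][G]][[DD][G]]][[[G][G]][[DD][G]]]]
Step 5: [[[[[G][G]][[DD][G]]][[[G][G]][[DD][G]]]][[[[DD][G]][[DD][G]]][[[G][G]][[DD][G]]]]][[[[[DD][G]][[DD][G]]][[[G][G]][[DD][G]]]][[[[DD][G]][[DD][G]]][[[G][G]][[DD][G]]]]][[[[[G][G]][[DD][G]]][[[G][G]][[DD][G]]]][[[[DD][G]][[DD][G]]][[[G][G]][[DD][G]]]]]


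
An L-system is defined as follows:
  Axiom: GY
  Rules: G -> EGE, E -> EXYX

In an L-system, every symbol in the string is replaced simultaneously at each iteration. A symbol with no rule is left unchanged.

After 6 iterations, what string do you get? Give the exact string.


Step 0: GY
Step 1: EGEY
Step 2: EXYXEGEEXYXY
Step 3: EXYXXYXEXYXEGEEXYXEXYXXYXY
Step 4: EXYXXYXXYXEXYXXYXEXYXEGEEXYXEXYXXYXEXYXXYXXYXY
Step 5: EXYXXYXXYXXYXEXYXXYXXYXEXYXXYXEXYXEGEEXYXEXYXXYXEXYXXYXXYXEXYXXYXXYXXYXY
Step 6: EXYXXYXXYXXYXXYXEXYXXYXXYXXYXEXYXXYXXYXEXYXXYXEXYXEGEEXYXEXYXXYXEXYXXYXXYXEXYXXYXXYXXYXEXYXXYXXYXXYXXYXY

Answer: EXYXXYXXYXXYXXYXEXYXXYXXYXXYXEXYXXYXXYXEXYXXYXEXYXEGEEXYXEXYXXYXEXYXXYXXYXEXYXXYXXYXXYXEXYXXYXXYXXYXXYXY


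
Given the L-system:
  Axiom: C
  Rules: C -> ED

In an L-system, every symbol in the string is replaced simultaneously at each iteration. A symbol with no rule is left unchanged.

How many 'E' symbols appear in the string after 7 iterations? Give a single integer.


Answer: 1

Derivation:
Step 0: C  (0 'E')
Step 1: ED  (1 'E')
Step 2: ED  (1 'E')
Step 3: ED  (1 'E')
Step 4: ED  (1 'E')
Step 5: ED  (1 'E')
Step 6: ED  (1 'E')
Step 7: ED  (1 'E')


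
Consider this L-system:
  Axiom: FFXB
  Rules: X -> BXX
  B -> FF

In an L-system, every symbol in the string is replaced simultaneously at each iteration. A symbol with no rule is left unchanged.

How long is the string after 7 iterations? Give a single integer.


Answer: 322

Derivation:
Step 0: length = 4
Step 1: length = 7
Step 2: length = 12
Step 3: length = 22
Step 4: length = 42
Step 5: length = 82
Step 6: length = 162
Step 7: length = 322


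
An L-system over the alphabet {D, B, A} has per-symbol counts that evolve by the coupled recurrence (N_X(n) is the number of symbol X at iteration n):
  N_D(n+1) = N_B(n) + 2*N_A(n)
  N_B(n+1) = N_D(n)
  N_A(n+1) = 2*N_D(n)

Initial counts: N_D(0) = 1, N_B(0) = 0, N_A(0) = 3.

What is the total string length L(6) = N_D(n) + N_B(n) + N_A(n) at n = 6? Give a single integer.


Step 0: N_D=1, N_B=0, N_A=3, L=4
Step 1: N_D=6, N_B=1, N_A=2, L=9
Step 2: N_D=5, N_B=6, N_A=12, L=23
Step 3: N_D=30, N_B=5, N_A=10, L=45
Step 4: N_D=25, N_B=30, N_A=60, L=115
Step 5: N_D=150, N_B=25, N_A=50, L=225
Step 6: N_D=125, N_B=150, N_A=300, L=575

Answer: 575


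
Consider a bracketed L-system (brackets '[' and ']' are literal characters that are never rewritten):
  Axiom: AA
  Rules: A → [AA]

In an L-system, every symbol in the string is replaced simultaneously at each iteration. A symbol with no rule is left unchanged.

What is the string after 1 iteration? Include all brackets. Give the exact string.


Answer: [AA][AA]

Derivation:
Step 0: AA
Step 1: [AA][AA]


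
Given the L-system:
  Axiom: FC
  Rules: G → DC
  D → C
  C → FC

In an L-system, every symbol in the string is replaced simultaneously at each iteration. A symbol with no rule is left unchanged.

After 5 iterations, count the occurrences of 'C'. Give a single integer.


Answer: 1

Derivation:
Step 0: FC  (1 'C')
Step 1: FFC  (1 'C')
Step 2: FFFC  (1 'C')
Step 3: FFFFC  (1 'C')
Step 4: FFFFFC  (1 'C')
Step 5: FFFFFFC  (1 'C')


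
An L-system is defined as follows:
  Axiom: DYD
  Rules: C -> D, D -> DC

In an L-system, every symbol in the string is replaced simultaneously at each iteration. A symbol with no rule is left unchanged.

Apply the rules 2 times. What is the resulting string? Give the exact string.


Answer: DCDYDCD

Derivation:
Step 0: DYD
Step 1: DCYDC
Step 2: DCDYDCD


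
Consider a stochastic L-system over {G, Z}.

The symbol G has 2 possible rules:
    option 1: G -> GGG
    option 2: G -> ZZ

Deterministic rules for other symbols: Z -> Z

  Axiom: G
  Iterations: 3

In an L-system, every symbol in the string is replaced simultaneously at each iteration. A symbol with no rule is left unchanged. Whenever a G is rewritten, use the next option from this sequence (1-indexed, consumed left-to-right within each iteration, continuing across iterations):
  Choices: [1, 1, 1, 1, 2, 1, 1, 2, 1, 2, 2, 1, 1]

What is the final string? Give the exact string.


Answer: ZZGGGGGGZZGGGZZZZGGGGGG

Derivation:
Step 0: G
Step 1: GGG  (used choices [1])
Step 2: GGGGGGGGG  (used choices [1, 1, 1])
Step 3: ZZGGGGGGZZGGGZZZZGGGGGG  (used choices [2, 1, 1, 2, 1, 2, 2, 1, 1])


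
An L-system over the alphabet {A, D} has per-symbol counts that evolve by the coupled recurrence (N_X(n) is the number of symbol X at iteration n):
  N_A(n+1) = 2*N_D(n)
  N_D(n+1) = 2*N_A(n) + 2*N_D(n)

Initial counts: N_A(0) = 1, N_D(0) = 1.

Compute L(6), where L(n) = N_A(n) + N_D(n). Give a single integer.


Answer: 2176

Derivation:
Step 0: N_A=1, N_D=1, L=2
Step 1: N_A=2, N_D=4, L=6
Step 2: N_A=8, N_D=12, L=20
Step 3: N_A=24, N_D=40, L=64
Step 4: N_A=80, N_D=128, L=208
Step 5: N_A=256, N_D=416, L=672
Step 6: N_A=832, N_D=1344, L=2176


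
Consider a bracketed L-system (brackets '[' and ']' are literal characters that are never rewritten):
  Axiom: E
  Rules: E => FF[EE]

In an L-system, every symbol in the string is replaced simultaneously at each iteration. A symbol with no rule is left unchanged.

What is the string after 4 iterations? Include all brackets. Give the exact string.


Step 0: E
Step 1: FF[EE]
Step 2: FF[FF[EE]FF[EE]]
Step 3: FF[FF[FF[EE]FF[EE]]FF[FF[EE]FF[EE]]]
Step 4: FF[FF[FF[FF[EE]FF[EE]]FF[FF[EE]FF[EE]]]FF[FF[FF[EE]FF[EE]]FF[FF[EE]FF[EE]]]]

Answer: FF[FF[FF[FF[EE]FF[EE]]FF[FF[EE]FF[EE]]]FF[FF[FF[EE]FF[EE]]FF[FF[EE]FF[EE]]]]


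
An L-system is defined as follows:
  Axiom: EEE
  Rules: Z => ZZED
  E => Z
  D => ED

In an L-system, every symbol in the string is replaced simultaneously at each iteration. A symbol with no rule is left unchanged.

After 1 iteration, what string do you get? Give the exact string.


Answer: ZZZ

Derivation:
Step 0: EEE
Step 1: ZZZ


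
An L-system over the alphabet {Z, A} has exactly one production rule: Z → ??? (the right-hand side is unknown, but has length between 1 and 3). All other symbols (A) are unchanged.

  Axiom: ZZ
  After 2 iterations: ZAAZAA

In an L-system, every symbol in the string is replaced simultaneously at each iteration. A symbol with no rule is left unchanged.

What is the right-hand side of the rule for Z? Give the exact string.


Trying Z → ZA:
  Step 0: ZZ
  Step 1: ZAZA
  Step 2: ZAAZAA
Matches the given result.

Answer: ZA


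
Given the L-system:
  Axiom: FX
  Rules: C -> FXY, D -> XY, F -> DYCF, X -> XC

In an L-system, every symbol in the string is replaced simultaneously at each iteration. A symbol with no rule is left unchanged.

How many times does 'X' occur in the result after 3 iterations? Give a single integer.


Answer: 7

Derivation:
Step 0: FX  (1 'X')
Step 1: DYCFXC  (1 'X')
Step 2: XYYFXYDYCFXCFXY  (4 'X')
Step 3: XCYYDYCFXCYXYYFXYDYCFXCFXYDYCFXCY  (7 'X')


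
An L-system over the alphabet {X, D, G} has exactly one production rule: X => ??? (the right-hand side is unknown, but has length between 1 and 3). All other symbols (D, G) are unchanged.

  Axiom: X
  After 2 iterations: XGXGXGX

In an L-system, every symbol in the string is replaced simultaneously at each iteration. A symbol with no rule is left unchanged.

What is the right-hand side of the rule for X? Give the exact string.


Trying X => XGX:
  Step 0: X
  Step 1: XGX
  Step 2: XGXGXGX
Matches the given result.

Answer: XGX


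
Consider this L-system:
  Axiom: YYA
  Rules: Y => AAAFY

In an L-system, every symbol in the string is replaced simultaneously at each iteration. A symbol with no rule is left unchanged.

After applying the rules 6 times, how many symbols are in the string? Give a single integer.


Step 0: length = 3
Step 1: length = 11
Step 2: length = 19
Step 3: length = 27
Step 4: length = 35
Step 5: length = 43
Step 6: length = 51

Answer: 51


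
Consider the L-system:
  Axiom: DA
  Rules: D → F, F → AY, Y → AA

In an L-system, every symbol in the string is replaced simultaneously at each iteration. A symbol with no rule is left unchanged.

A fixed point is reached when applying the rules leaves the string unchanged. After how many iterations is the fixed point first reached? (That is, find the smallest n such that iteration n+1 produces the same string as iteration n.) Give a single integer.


Answer: 3

Derivation:
Step 0: DA
Step 1: FA
Step 2: AYA
Step 3: AAAA
Step 4: AAAA  (unchanged — fixed point at step 3)


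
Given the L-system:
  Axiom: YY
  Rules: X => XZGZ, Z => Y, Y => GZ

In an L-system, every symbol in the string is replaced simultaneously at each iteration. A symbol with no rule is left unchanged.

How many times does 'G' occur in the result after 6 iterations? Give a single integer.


Answer: 6

Derivation:
Step 0: YY  (0 'G')
Step 1: GZGZ  (2 'G')
Step 2: GYGY  (2 'G')
Step 3: GGZGGZ  (4 'G')
Step 4: GGYGGY  (4 'G')
Step 5: GGGZGGGZ  (6 'G')
Step 6: GGGYGGGY  (6 'G')


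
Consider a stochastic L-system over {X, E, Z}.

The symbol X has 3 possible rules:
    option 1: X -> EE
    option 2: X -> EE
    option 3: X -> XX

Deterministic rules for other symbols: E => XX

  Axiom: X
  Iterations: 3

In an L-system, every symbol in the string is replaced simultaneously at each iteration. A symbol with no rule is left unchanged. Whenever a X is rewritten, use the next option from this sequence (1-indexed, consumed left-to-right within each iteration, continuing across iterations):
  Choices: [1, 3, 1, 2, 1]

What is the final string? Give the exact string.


Step 0: X
Step 1: EE  (used choices [1])
Step 2: XXXX  (used choices [])
Step 3: XXEEEEEE  (used choices [3, 1, 2, 1])

Answer: XXEEEEEE


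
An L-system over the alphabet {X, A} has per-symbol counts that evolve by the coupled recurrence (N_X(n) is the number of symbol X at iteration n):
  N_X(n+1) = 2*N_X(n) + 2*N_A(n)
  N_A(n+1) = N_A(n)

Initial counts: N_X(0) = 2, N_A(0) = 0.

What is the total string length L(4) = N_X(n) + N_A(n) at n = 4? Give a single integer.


Step 0: N_X=2, N_A=0, L=2
Step 1: N_X=4, N_A=0, L=4
Step 2: N_X=8, N_A=0, L=8
Step 3: N_X=16, N_A=0, L=16
Step 4: N_X=32, N_A=0, L=32

Answer: 32


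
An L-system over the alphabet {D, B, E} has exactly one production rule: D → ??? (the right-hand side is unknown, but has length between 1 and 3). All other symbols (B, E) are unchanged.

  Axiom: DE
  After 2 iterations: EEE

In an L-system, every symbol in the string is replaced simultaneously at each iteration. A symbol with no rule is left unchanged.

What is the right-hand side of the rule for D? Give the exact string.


Answer: EE

Derivation:
Trying D → EE:
  Step 0: DE
  Step 1: EEE
  Step 2: EEE
Matches the given result.


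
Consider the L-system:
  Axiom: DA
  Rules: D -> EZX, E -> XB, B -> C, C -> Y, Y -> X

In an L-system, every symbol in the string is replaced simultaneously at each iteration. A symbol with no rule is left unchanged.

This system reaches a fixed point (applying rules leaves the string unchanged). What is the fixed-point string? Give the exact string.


Step 0: DA
Step 1: EZXA
Step 2: XBZXA
Step 3: XCZXA
Step 4: XYZXA
Step 5: XXZXA
Step 6: XXZXA  (unchanged — fixed point at step 5)

Answer: XXZXA


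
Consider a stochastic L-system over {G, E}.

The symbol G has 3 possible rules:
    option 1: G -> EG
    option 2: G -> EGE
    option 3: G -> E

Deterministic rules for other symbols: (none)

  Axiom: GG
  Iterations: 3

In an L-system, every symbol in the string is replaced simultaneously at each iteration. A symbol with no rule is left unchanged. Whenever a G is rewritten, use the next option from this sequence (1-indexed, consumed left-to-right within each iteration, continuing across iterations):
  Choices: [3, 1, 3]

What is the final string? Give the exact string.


Step 0: GG
Step 1: EEG  (used choices [3, 1])
Step 2: EEE  (used choices [3])
Step 3: EEE  (used choices [])

Answer: EEE


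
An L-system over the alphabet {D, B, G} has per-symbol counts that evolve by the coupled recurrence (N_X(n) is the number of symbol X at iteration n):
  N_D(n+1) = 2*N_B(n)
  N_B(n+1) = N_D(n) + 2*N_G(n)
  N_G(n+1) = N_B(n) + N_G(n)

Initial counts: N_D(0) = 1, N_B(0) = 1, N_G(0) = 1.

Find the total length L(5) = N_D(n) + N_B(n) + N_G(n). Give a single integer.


Answer: 215

Derivation:
Step 0: N_D=1, N_B=1, N_G=1, L=3
Step 1: N_D=2, N_B=3, N_G=2, L=7
Step 2: N_D=6, N_B=6, N_G=5, L=17
Step 3: N_D=12, N_B=16, N_G=11, L=39
Step 4: N_D=32, N_B=34, N_G=27, L=93
Step 5: N_D=68, N_B=86, N_G=61, L=215


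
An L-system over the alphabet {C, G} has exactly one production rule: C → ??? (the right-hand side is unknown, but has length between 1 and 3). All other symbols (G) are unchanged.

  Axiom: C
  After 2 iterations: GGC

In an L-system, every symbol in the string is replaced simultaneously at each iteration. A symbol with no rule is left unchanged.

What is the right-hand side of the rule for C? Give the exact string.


Trying C → GC:
  Step 0: C
  Step 1: GC
  Step 2: GGC
Matches the given result.

Answer: GC


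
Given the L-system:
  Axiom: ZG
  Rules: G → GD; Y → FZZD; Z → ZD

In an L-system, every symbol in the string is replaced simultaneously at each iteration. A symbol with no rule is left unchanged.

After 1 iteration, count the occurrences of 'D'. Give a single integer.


Step 0: ZG  (0 'D')
Step 1: ZDGD  (2 'D')

Answer: 2


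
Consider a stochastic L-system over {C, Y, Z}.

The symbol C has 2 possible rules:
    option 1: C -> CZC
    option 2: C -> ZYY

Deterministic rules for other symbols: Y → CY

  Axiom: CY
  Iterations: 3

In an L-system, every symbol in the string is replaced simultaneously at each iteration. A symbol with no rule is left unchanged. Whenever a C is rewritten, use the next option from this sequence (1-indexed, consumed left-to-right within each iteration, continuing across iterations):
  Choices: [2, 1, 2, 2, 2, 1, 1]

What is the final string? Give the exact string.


Step 0: CY
Step 1: ZYYCY  (used choices [2])
Step 2: ZCYCYCZCCY  (used choices [1])
Step 3: ZZYYCYZYYCYZYYZCZCCZCCY  (used choices [2, 2, 2, 1, 1])

Answer: ZZYYCYZYYCYZYYZCZCCZCCY


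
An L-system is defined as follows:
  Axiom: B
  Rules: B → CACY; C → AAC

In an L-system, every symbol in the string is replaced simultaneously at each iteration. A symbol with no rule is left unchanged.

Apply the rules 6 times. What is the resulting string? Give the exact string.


Answer: AAAAAAAAAACAAAAAAAAAAACY

Derivation:
Step 0: B
Step 1: CACY
Step 2: AACAAACY
Step 3: AAAACAAAAACY
Step 4: AAAAAACAAAAAAACY
Step 5: AAAAAAAACAAAAAAAAACY
Step 6: AAAAAAAAAACAAAAAAAAAAACY


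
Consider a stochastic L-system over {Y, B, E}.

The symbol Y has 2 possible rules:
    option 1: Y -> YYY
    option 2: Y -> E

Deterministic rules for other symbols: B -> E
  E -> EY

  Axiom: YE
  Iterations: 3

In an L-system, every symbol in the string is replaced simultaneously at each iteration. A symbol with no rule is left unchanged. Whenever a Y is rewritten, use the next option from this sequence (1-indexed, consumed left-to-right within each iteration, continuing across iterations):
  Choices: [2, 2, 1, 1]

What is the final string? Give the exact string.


Step 0: YE
Step 1: EEY  (used choices [2])
Step 2: EYEYE  (used choices [2])
Step 3: EYYYYEYYYYEY  (used choices [1, 1])

Answer: EYYYYEYYYYEY


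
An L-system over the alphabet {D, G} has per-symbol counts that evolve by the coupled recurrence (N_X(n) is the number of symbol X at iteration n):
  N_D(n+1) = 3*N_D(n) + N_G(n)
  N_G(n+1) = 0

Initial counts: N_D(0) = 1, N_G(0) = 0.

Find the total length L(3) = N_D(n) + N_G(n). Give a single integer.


Answer: 27

Derivation:
Step 0: N_D=1, N_G=0, L=1
Step 1: N_D=3, N_G=0, L=3
Step 2: N_D=9, N_G=0, L=9
Step 3: N_D=27, N_G=0, L=27


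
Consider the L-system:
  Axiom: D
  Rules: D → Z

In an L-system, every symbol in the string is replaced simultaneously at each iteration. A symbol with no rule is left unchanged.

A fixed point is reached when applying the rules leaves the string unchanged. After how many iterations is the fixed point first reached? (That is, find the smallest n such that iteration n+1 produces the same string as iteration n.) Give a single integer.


Step 0: D
Step 1: Z
Step 2: Z  (unchanged — fixed point at step 1)

Answer: 1


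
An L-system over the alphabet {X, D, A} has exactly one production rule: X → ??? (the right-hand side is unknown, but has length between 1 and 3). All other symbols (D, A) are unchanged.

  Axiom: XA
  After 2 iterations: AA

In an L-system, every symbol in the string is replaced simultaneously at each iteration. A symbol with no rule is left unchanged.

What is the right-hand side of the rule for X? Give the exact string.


Answer: A

Derivation:
Trying X → A:
  Step 0: XA
  Step 1: AA
  Step 2: AA
Matches the given result.


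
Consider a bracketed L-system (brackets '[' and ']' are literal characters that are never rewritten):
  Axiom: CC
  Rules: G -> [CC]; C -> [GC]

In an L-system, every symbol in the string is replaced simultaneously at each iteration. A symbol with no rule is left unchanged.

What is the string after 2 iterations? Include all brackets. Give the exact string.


Step 0: CC
Step 1: [GC][GC]
Step 2: [[CC][GC]][[CC][GC]]

Answer: [[CC][GC]][[CC][GC]]


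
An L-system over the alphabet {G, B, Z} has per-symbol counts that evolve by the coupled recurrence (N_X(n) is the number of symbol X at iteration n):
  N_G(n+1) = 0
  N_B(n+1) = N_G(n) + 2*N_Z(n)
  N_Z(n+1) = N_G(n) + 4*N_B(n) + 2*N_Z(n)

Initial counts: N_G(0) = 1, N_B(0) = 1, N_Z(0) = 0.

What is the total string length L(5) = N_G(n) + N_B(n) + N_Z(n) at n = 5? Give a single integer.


Answer: 1536

Derivation:
Step 0: N_G=1, N_B=1, N_Z=0, L=2
Step 1: N_G=0, N_B=1, N_Z=5, L=6
Step 2: N_G=0, N_B=10, N_Z=14, L=24
Step 3: N_G=0, N_B=28, N_Z=68, L=96
Step 4: N_G=0, N_B=136, N_Z=248, L=384
Step 5: N_G=0, N_B=496, N_Z=1040, L=1536


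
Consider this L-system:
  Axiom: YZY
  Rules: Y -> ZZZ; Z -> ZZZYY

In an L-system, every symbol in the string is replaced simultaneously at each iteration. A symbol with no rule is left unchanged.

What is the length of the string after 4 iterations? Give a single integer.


Step 0: length = 3
Step 1: length = 11
Step 2: length = 51
Step 3: length = 219
Step 4: length = 963

Answer: 963
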